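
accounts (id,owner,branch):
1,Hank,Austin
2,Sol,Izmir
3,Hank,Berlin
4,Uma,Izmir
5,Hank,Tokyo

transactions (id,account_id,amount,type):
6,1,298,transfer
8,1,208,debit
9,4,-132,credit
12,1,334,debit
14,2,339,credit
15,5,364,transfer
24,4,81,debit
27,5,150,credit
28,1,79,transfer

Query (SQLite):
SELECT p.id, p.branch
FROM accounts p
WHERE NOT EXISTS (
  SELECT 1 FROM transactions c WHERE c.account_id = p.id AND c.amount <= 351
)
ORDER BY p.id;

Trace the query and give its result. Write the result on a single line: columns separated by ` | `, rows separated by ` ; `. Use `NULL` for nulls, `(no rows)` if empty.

For each accounts row, check whether any transactions with matching account_id has amount <= 351.
Keep rows where that is false.

3 | Berlin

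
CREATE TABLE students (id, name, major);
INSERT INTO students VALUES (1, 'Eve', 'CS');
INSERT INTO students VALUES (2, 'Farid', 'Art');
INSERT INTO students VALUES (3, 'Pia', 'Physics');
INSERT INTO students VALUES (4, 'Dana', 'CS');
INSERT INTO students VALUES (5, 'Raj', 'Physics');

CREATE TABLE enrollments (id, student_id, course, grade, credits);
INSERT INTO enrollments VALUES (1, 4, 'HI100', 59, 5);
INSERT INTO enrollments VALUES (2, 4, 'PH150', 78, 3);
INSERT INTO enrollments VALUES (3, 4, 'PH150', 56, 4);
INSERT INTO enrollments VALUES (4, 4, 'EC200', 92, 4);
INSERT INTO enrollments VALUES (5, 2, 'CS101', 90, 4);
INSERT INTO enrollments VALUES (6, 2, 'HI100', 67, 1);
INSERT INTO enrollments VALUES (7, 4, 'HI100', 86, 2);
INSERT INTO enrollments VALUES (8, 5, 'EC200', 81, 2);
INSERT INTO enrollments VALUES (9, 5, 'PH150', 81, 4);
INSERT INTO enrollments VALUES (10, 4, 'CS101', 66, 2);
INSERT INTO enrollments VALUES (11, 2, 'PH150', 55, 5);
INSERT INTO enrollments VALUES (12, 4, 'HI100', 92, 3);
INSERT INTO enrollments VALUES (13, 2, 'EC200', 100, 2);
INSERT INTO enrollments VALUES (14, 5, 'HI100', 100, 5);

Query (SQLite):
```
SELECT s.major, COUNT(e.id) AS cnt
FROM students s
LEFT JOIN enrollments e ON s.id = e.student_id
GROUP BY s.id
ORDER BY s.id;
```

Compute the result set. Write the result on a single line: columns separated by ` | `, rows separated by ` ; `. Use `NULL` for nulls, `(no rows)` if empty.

LEFT JOIN keeps every students row; unmatched ones get NULL for enrollments columns.
Group by students.id and compute COUNT(e.id). COUNT(col) of an all-NULL group is 0.
  1: ids {—} → COUNT(e.id)=0
  2: ids {5, 6, 11, 13} → COUNT(e.id)=4
  3: ids {—} → COUNT(e.id)=0
  4: ids {1, 2, 3, 4, 7, 10, 12} → COUNT(e.id)=7
  5: ids {8, 9, 14} → COUNT(e.id)=3

CS | 0 ; Art | 4 ; Physics | 0 ; CS | 7 ; Physics | 3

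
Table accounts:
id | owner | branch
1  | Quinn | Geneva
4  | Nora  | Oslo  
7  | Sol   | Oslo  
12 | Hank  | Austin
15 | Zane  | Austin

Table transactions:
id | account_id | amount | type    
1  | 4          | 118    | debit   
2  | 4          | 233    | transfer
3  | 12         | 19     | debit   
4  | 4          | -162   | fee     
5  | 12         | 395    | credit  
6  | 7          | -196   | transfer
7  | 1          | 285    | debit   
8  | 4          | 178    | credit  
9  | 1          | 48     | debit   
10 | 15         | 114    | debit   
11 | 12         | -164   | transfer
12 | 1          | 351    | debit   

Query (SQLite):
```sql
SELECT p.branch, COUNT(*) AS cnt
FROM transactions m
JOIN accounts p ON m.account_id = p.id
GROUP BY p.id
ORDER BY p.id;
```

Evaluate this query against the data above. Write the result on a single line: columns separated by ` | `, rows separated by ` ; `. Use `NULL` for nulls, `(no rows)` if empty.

Geneva | 3 ; Oslo | 4 ; Oslo | 1 ; Austin | 3 ; Austin | 1

Join each transactions row to its accounts via account_id.
Group joined rows by accounts.id; compute COUNT(*) per group.
  1: ids {7, 9, 12} → COUNT(*)=3
  4: ids {1, 2, 4, 8} → COUNT(*)=4
  7: ids {6} → COUNT(*)=1
  12: ids {3, 5, 11} → COUNT(*)=3
  15: ids {10} → COUNT(*)=1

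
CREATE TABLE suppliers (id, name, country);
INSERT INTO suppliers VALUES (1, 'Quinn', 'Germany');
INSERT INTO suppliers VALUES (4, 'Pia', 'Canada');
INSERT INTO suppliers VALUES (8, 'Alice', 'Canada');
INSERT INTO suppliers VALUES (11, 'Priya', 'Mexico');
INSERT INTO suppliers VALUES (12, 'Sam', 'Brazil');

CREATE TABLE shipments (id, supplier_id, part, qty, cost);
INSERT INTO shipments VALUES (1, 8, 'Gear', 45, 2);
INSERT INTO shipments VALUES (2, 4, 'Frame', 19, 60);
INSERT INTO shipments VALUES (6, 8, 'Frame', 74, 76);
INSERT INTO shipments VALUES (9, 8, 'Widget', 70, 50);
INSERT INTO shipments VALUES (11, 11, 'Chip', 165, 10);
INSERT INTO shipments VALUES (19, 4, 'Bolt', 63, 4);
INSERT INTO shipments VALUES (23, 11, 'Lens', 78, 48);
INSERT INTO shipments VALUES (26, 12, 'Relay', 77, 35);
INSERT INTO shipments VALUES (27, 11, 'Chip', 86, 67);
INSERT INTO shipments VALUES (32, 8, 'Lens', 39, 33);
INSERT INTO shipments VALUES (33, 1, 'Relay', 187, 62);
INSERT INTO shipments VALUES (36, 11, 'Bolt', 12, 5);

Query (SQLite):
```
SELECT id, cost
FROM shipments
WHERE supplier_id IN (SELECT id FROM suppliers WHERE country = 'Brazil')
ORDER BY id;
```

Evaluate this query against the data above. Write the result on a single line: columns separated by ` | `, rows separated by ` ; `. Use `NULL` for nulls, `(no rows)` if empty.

26 | 35

Inner query: suppliers.id where country = 'Brazil'.
Outer: keep shipments rows whose supplier_id is in that set.
Inner query → {12}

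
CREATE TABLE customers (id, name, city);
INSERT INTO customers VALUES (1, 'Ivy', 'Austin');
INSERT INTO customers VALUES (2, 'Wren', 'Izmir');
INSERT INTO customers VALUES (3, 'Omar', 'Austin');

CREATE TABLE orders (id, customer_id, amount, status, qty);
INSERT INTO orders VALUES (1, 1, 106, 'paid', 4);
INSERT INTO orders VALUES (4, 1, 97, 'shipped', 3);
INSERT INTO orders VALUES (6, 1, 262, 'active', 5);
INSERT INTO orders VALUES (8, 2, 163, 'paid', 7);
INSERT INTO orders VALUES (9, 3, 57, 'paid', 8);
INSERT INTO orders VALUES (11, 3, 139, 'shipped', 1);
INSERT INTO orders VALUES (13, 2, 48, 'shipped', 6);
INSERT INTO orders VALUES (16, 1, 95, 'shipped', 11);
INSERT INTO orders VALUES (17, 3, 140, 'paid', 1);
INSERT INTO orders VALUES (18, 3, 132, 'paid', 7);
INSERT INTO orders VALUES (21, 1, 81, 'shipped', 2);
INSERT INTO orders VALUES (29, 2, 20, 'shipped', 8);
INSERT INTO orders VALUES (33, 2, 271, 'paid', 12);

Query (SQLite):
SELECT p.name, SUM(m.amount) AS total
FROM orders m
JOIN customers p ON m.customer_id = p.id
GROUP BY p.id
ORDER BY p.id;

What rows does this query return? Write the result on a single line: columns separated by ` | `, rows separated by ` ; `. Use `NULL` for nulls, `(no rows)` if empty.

Ivy | 641 ; Wren | 502 ; Omar | 468

Join each orders row to its customers via customer_id.
Group joined rows by customers.id; compute SUM(m.amount) per group.
  1: ids {1, 4, 6, 16, 21} → SUM(m.amount)=641
  2: ids {8, 13, 29, 33} → SUM(m.amount)=502
  3: ids {9, 11, 17, 18} → SUM(m.amount)=468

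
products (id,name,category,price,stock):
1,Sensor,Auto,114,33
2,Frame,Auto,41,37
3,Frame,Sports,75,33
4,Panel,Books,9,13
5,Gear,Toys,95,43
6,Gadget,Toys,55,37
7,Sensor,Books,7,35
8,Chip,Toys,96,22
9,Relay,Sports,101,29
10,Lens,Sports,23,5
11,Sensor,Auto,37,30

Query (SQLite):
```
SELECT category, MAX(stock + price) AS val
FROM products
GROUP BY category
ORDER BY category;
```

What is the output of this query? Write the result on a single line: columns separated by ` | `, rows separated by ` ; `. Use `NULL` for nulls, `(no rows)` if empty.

Auto | 147 ; Books | 42 ; Sports | 130 ; Toys | 138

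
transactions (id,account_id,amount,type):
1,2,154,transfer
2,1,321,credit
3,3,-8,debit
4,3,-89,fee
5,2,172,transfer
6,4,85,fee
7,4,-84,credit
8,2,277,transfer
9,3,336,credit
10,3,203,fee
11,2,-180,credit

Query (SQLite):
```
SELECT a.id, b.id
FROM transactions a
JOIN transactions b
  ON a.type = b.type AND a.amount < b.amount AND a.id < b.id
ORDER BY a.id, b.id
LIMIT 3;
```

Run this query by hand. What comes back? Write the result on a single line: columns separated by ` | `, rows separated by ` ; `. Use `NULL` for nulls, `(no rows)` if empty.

1 | 5 ; 1 | 8 ; 2 | 9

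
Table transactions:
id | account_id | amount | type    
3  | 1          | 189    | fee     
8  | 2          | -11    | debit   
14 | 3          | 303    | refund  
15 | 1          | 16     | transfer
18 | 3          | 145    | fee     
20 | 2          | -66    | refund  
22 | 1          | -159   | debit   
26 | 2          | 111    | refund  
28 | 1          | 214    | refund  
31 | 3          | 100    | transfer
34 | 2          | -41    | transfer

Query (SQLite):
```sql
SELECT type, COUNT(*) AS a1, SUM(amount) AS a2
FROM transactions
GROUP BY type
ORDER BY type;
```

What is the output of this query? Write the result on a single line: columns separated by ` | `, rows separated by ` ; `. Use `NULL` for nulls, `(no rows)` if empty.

debit | 2 | -170 ; fee | 2 | 334 ; refund | 4 | 562 ; transfer | 3 | 75

Group transactions by type.
Per group compute: COUNT(*), SUM(amount).
  debit: ids {8, 22} → COUNT(*)=2, SUM(amount)=-170
  fee: ids {3, 18} → COUNT(*)=2, SUM(amount)=334
  refund: ids {14, 20, 26, 28} → COUNT(*)=4, SUM(amount)=562
  transfer: ids {15, 31, 34} → COUNT(*)=3, SUM(amount)=75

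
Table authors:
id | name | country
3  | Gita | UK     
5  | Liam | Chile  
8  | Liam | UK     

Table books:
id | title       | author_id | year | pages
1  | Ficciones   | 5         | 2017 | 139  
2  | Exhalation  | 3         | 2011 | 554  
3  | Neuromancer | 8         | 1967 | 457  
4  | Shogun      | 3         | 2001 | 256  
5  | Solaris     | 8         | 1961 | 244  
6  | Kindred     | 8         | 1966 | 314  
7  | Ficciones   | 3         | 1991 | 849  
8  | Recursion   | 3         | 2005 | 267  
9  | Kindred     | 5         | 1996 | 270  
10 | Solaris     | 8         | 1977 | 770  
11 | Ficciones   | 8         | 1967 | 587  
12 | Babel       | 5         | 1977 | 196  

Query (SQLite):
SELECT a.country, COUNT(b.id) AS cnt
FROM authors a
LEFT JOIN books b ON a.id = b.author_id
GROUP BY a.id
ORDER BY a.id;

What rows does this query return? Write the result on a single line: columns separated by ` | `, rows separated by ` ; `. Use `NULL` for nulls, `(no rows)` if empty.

UK | 4 ; Chile | 3 ; UK | 5

LEFT JOIN keeps every authors row; unmatched ones get NULL for books columns.
Group by authors.id and compute COUNT(b.id). COUNT(col) of an all-NULL group is 0.
  3: ids {2, 4, 7, 8} → COUNT(b.id)=4
  5: ids {1, 9, 12} → COUNT(b.id)=3
  8: ids {3, 5, 6, 10, 11} → COUNT(b.id)=5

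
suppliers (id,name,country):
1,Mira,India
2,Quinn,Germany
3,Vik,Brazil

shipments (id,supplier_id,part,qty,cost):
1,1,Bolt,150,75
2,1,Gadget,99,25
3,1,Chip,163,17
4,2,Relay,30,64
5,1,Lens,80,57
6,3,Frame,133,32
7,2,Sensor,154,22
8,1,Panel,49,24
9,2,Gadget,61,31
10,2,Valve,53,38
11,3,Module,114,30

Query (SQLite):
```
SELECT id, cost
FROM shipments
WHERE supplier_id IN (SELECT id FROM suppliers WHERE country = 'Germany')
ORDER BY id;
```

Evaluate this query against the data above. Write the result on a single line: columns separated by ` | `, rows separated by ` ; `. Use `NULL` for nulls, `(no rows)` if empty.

Inner query: suppliers.id where country = 'Germany'.
Outer: keep shipments rows whose supplier_id is in that set.
Inner query → {2}

4 | 64 ; 7 | 22 ; 9 | 31 ; 10 | 38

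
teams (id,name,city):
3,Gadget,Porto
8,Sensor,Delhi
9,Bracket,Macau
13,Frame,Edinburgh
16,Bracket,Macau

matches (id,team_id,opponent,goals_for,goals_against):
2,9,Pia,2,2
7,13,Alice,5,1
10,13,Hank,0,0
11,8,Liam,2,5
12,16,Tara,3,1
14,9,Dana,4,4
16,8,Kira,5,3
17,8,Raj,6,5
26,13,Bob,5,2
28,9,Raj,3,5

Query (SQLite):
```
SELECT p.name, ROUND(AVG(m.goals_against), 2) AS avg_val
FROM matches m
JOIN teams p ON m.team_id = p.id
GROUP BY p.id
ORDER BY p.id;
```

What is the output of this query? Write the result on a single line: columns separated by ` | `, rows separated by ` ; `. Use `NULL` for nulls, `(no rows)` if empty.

Sensor | 4.33 ; Bracket | 3.67 ; Frame | 1 ; Bracket | 1

Join each matches row to its teams via team_id.
Group joined rows by teams.id; compute ROUND(AVG(m.goals_against), 2) per group.
  8: ids {11, 16, 17} → ROUND(AVG(m.goals_against), 2)=4.33
  9: ids {2, 14, 28} → ROUND(AVG(m.goals_against), 2)=3.67
  13: ids {7, 10, 26} → ROUND(AVG(m.goals_against), 2)=1
  16: ids {12} → ROUND(AVG(m.goals_against), 2)=1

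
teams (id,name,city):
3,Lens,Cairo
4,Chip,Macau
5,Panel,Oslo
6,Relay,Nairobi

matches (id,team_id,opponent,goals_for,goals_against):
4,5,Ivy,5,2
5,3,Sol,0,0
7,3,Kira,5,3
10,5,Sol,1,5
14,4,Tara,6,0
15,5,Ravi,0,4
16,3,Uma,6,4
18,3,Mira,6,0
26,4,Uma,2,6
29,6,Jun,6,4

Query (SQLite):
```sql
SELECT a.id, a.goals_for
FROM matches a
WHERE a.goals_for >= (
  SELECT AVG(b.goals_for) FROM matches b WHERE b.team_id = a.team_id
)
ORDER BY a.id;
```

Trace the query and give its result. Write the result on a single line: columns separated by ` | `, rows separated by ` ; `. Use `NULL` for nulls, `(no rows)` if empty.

4 | 5 ; 7 | 5 ; 14 | 6 ; 16 | 6 ; 18 | 6 ; 29 | 6

For each matches row a, compute AVG(goals_for) over rows sharing a.team_id.
Keep row a if a.goals_for >= that per-group AVG.
  team_id=3: AVG(goals_for) = 4.25
  team_id=4: AVG(goals_for) = 4.0
  team_id=5: AVG(goals_for) = 2.0
  team_id=6: AVG(goals_for) = 6.0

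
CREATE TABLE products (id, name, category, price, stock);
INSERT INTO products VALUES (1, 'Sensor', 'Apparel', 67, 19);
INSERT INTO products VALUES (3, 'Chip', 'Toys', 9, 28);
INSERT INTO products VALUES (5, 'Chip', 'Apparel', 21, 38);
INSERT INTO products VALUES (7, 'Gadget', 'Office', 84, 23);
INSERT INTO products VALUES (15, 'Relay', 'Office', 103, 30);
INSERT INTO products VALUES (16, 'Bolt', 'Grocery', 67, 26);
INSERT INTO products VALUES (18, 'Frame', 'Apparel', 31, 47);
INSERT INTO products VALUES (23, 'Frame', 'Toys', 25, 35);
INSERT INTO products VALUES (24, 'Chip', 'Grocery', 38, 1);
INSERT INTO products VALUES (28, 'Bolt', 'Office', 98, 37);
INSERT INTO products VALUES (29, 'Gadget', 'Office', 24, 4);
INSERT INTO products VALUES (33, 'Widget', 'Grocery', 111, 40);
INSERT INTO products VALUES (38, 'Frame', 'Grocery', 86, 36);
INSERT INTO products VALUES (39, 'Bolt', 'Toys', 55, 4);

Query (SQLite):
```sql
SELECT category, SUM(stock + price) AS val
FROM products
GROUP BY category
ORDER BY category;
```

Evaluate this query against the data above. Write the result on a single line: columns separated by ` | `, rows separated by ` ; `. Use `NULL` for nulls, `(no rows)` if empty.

For each row compute stock + price.
Group by category; take SUM of the expression per group.
  Apparel: ids {1, 5, 18} → SUM(stock + price)=223
  Grocery: ids {16, 24, 33, 38} → SUM(stock + price)=405
  Office: ids {7, 15, 28, 29} → SUM(stock + price)=403
  Toys: ids {3, 23, 39} → SUM(stock + price)=156

Apparel | 223 ; Grocery | 405 ; Office | 403 ; Toys | 156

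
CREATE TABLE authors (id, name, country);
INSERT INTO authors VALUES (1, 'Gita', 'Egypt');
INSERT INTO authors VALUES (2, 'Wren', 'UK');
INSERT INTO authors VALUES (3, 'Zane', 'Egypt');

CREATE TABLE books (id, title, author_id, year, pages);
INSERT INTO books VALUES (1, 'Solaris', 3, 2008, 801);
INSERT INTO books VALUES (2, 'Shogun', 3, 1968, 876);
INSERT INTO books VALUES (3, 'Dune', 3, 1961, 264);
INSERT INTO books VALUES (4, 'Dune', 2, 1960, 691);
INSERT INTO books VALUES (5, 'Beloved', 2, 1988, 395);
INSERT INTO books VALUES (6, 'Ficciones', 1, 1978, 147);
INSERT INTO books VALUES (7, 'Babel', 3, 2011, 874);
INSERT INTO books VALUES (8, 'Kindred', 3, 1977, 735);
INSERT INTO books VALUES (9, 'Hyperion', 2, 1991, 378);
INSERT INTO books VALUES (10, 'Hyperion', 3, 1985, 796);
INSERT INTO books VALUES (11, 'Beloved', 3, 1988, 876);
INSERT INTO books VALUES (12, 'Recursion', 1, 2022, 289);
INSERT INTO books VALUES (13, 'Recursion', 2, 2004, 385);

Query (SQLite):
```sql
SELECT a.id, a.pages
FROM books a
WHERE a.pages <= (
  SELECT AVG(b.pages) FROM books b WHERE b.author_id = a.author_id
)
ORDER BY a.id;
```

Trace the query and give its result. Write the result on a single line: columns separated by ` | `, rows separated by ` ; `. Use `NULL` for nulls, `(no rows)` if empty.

For each books row a, compute AVG(pages) over rows sharing a.author_id.
Keep row a if a.pages <= that per-group AVG.
  author_id=1: AVG(pages) = 218.0
  author_id=2: AVG(pages) = 462.25
  author_id=3: AVG(pages) = 746.0

3 | 264 ; 5 | 395 ; 6 | 147 ; 8 | 735 ; 9 | 378 ; 13 | 385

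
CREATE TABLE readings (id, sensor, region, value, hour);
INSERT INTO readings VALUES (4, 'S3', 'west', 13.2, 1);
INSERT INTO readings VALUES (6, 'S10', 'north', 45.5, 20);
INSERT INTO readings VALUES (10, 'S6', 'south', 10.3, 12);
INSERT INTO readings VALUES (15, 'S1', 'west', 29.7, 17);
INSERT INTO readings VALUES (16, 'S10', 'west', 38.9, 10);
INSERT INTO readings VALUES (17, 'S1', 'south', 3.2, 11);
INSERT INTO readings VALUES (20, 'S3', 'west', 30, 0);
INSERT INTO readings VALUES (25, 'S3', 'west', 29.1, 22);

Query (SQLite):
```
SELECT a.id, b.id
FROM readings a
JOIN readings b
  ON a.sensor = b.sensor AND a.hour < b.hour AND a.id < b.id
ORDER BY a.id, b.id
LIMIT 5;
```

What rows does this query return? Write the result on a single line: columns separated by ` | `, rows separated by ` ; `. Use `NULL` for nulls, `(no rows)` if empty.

4 | 25 ; 20 | 25

Pairs (a,b) with same sensor, a.hour < b.hour, a.id < b.id.
sensor groups: S1:{15,17} S10:{6,16} S3:{4,20,25} S6:{10}
Ordered by (a.id, b.id); first 5.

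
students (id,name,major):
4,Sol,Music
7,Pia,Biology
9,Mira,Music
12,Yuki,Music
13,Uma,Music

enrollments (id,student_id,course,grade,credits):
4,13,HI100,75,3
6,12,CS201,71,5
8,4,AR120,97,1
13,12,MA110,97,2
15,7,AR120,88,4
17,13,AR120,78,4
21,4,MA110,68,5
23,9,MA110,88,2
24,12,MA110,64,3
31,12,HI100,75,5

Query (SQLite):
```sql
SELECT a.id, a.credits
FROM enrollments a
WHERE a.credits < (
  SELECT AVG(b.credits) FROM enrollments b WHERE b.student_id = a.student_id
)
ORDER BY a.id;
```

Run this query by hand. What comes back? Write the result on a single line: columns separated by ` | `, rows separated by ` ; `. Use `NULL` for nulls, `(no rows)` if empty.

For each enrollments row a, compute AVG(credits) over rows sharing a.student_id.
Keep row a if a.credits < that per-group AVG.
  student_id=4: AVG(credits) = 3.0
  student_id=7: AVG(credits) = 4.0
  student_id=9: AVG(credits) = 2.0
  student_id=12: AVG(credits) = 3.75
  student_id=13: AVG(credits) = 3.5

4 | 3 ; 8 | 1 ; 13 | 2 ; 24 | 3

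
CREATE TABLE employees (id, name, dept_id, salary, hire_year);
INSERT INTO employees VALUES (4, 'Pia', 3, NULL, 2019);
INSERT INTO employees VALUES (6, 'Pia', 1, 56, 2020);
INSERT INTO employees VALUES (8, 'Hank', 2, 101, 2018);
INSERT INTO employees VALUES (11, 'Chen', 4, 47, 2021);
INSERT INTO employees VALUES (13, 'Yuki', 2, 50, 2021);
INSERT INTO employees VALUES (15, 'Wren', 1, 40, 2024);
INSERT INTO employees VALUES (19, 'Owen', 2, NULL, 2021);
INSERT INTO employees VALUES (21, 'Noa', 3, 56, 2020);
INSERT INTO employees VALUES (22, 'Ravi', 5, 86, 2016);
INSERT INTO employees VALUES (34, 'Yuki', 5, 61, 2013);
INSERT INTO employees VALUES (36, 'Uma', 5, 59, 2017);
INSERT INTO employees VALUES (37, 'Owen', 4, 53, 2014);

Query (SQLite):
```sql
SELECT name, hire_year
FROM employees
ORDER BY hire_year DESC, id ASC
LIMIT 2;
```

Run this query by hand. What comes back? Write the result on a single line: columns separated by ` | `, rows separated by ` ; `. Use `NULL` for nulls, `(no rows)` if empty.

Wren | 2024 ; Chen | 2021

Sort by hire_year desc, tiebreak id asc: (2024, id=15), (2021, id=11), (2021, id=13), (2021, id=19), (2020, id=6) …. Take first 2.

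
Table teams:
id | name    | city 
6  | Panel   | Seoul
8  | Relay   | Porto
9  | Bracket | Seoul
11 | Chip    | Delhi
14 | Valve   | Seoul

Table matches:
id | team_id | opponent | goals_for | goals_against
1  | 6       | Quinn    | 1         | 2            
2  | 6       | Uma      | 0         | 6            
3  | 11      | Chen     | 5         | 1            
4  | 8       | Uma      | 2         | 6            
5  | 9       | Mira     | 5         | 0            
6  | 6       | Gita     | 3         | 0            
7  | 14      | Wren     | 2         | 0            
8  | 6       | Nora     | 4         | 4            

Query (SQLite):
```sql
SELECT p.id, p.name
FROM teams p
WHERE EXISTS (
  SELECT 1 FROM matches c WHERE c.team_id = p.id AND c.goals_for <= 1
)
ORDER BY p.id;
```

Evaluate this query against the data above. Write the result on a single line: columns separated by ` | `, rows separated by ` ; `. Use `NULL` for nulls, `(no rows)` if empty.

For each teams row, check whether any matches with matching team_id has goals_for <= 1.
Keep rows where that is true.

6 | Panel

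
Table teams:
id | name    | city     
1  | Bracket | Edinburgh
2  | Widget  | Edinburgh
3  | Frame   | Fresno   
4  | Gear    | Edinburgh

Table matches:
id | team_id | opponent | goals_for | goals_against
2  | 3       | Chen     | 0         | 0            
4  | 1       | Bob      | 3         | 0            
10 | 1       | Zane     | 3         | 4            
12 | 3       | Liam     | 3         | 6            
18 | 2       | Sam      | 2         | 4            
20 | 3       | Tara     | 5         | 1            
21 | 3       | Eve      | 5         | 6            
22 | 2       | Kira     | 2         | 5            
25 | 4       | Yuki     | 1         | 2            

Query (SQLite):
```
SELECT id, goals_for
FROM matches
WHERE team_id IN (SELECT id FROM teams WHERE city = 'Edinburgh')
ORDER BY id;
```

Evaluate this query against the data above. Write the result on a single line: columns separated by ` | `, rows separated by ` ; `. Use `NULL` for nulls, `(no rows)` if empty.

4 | 3 ; 10 | 3 ; 18 | 2 ; 22 | 2 ; 25 | 1

Inner query: teams.id where city = 'Edinburgh'.
Outer: keep matches rows whose team_id is in that set.
Inner query → {1, 2, 4}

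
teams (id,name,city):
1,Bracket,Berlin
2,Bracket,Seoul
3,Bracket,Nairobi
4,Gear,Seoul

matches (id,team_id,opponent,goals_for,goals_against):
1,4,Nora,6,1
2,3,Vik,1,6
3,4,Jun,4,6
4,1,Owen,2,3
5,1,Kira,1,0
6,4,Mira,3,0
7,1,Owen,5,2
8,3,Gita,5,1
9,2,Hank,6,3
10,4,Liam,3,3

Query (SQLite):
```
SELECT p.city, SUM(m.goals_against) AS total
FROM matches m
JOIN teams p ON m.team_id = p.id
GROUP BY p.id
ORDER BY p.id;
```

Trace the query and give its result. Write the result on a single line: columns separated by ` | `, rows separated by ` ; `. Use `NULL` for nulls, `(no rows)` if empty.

Berlin | 5 ; Seoul | 3 ; Nairobi | 7 ; Seoul | 10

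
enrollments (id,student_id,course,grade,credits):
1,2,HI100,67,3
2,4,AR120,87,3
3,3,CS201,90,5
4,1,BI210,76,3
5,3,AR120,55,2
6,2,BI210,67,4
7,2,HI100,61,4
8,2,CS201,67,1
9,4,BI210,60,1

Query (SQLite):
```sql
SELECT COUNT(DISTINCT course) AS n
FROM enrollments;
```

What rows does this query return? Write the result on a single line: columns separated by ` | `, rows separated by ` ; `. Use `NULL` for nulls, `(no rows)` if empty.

4

Count distinct non-NULL course values.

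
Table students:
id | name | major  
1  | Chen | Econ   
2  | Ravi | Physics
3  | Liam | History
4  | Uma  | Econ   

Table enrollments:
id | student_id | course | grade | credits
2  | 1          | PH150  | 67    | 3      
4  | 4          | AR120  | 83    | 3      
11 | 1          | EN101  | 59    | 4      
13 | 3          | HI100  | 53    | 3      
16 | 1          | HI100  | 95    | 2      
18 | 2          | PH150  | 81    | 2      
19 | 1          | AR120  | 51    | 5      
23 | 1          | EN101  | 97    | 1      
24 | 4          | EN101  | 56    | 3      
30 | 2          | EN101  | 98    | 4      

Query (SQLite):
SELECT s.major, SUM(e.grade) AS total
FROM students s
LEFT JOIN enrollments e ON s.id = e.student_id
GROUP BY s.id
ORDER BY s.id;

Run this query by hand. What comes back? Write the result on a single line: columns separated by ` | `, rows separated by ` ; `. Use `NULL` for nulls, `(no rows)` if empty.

LEFT JOIN keeps every students row; unmatched ones get NULL for enrollments columns.
Group by students.id and compute SUM(e.grade). SUM over an all-NULL group is NULL.
  1: ids {2, 11, 16, 19, 23} → SUM(e.grade)=369
  2: ids {18, 30} → SUM(e.grade)=179
  3: ids {13} → SUM(e.grade)=53
  4: ids {4, 24} → SUM(e.grade)=139

Econ | 369 ; Physics | 179 ; History | 53 ; Econ | 139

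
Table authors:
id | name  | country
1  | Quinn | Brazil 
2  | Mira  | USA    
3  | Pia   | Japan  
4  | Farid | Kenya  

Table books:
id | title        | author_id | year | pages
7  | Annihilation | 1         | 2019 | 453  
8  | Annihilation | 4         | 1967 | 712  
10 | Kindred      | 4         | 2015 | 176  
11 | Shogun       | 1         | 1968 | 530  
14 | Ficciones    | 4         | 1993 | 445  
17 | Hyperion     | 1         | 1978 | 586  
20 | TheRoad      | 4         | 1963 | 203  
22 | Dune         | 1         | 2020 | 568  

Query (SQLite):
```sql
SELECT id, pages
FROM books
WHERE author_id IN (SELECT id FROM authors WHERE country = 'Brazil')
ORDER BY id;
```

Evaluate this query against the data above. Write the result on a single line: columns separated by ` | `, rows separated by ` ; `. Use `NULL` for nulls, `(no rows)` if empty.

7 | 453 ; 11 | 530 ; 17 | 586 ; 22 | 568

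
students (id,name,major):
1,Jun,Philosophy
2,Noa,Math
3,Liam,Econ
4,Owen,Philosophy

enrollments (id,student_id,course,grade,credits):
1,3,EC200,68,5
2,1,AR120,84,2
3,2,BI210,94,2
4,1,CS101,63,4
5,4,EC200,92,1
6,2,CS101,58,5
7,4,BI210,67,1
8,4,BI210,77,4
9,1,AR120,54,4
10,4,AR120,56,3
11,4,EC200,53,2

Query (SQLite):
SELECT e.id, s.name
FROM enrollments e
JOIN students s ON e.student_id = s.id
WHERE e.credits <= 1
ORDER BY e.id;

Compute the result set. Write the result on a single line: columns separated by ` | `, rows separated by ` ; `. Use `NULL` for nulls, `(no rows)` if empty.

Each enrollments row matches the students row where student_id = students.id.
Then keep rows with e.credits <= 1.

5 | Owen ; 7 | Owen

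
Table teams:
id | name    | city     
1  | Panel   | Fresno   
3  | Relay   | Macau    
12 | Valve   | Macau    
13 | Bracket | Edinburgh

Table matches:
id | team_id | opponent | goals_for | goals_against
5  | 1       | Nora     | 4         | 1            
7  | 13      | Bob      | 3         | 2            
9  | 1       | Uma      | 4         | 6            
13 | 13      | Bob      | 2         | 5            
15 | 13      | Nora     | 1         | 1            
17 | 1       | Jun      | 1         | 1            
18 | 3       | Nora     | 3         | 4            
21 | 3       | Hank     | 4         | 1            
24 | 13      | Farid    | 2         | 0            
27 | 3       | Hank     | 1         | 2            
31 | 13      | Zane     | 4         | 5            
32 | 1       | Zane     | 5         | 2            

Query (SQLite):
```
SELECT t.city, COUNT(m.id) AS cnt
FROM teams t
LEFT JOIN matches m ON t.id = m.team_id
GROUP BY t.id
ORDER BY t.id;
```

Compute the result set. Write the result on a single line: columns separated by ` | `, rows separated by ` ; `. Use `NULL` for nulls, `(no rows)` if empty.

Fresno | 4 ; Macau | 3 ; Macau | 0 ; Edinburgh | 5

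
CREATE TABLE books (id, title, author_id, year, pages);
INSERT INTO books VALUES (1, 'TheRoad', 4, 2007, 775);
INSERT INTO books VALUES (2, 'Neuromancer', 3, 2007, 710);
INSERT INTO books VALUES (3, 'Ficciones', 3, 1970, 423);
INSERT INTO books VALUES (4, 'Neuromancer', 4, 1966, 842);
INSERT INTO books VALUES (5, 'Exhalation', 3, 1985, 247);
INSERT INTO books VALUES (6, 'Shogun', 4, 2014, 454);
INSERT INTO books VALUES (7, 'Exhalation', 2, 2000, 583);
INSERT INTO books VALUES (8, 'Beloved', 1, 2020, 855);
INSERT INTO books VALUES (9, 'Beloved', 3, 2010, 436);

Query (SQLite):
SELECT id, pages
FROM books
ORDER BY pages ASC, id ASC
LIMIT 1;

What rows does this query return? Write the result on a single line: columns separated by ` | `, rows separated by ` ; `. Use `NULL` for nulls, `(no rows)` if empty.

5 | 247

Sort by pages asc, tiebreak id asc: (247, id=5), (423, id=3), (436, id=9), (454, id=6) …. Take first 1.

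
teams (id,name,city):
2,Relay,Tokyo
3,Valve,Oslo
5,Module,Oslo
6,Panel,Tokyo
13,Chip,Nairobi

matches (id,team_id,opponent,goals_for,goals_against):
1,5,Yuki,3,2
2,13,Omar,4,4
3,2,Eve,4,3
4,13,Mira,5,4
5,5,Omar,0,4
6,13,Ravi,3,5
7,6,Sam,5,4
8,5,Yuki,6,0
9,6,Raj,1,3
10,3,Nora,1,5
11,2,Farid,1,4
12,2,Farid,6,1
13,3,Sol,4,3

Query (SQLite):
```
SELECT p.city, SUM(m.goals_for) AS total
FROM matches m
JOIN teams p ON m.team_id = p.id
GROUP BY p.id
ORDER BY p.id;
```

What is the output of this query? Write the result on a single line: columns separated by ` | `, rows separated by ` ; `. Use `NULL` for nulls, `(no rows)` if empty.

Tokyo | 11 ; Oslo | 5 ; Oslo | 9 ; Tokyo | 6 ; Nairobi | 12

Join each matches row to its teams via team_id.
Group joined rows by teams.id; compute SUM(m.goals_for) per group.
  2: ids {3, 11, 12} → SUM(m.goals_for)=11
  3: ids {10, 13} → SUM(m.goals_for)=5
  5: ids {1, 5, 8} → SUM(m.goals_for)=9
  6: ids {7, 9} → SUM(m.goals_for)=6
  13: ids {2, 4, 6} → SUM(m.goals_for)=12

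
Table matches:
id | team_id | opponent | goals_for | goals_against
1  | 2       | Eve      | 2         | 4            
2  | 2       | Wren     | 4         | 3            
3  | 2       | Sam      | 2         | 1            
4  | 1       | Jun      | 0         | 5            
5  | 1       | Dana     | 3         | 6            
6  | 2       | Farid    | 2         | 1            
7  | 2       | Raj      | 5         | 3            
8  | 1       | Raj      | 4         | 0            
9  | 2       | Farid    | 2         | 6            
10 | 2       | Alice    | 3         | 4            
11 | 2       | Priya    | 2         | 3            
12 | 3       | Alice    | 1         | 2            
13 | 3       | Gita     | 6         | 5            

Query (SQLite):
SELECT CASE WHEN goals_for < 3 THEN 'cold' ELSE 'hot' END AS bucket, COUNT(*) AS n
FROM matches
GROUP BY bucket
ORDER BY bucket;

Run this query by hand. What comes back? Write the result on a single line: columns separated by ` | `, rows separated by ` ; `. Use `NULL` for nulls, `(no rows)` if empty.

Bucket rows by goals_for < 3 → 'cold' else 'hot'; count each bucket.

cold | 7 ; hot | 6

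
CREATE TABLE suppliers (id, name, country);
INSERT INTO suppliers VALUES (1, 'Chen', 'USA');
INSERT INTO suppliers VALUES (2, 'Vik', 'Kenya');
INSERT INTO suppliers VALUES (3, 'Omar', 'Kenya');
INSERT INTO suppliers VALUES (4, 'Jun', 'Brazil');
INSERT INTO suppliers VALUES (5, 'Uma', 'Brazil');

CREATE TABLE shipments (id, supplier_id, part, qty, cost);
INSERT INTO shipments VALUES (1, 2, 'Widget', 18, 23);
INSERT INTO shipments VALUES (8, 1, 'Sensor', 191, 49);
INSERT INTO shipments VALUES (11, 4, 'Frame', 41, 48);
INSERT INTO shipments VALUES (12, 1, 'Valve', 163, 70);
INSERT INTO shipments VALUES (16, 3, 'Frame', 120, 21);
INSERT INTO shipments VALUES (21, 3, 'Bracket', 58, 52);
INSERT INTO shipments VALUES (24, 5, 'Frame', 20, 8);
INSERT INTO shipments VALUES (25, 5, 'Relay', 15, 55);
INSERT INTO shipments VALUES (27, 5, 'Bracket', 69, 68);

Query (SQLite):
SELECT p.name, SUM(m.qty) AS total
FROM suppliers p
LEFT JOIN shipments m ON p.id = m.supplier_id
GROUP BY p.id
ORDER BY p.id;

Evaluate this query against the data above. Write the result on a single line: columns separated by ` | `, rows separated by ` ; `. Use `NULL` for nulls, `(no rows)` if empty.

Chen | 354 ; Vik | 18 ; Omar | 178 ; Jun | 41 ; Uma | 104

LEFT JOIN keeps every suppliers row; unmatched ones get NULL for shipments columns.
Group by suppliers.id and compute SUM(m.qty). SUM over an all-NULL group is NULL.
  1: ids {8, 12} → SUM(m.qty)=354
  2: ids {1} → SUM(m.qty)=18
  3: ids {16, 21} → SUM(m.qty)=178
  4: ids {11} → SUM(m.qty)=41
  5: ids {24, 25, 27} → SUM(m.qty)=104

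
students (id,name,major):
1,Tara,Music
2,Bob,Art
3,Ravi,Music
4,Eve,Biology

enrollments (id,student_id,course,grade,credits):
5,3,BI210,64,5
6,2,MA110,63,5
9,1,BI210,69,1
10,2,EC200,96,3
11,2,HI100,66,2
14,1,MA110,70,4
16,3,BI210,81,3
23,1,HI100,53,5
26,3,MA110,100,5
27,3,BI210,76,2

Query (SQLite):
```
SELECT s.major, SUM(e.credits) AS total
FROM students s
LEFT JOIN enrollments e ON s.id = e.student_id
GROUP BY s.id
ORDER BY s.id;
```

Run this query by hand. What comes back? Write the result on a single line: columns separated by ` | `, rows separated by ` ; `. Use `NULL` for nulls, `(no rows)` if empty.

Music | 10 ; Art | 10 ; Music | 15 ; Biology | NULL

LEFT JOIN keeps every students row; unmatched ones get NULL for enrollments columns.
Group by students.id and compute SUM(e.credits). SUM over an all-NULL group is NULL.
  1: ids {9, 14, 23} → SUM(e.credits)=10
  2: ids {6, 10, 11} → SUM(e.credits)=10
  3: ids {5, 16, 26, 27} → SUM(e.credits)=15
  4: ids {—} → SUM(e.credits)=NULL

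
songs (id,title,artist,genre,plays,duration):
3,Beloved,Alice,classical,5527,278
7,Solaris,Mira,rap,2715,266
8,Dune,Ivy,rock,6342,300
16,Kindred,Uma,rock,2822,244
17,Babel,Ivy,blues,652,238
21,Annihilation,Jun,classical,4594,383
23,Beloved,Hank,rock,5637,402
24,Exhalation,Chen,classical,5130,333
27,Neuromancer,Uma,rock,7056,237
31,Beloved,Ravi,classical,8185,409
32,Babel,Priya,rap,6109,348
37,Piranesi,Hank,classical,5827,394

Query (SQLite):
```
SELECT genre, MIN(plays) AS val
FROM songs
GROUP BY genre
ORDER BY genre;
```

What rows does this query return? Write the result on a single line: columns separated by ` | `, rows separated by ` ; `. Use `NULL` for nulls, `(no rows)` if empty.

Partition songs by genre; compute MIN(plays) within each group.
  blues: ids {17} → MIN(plays)=652
  classical: ids {3, 21, 24, 31, 37} → MIN(plays)=4594
  rap: ids {7, 32} → MIN(plays)=2715
  rock: ids {8, 16, 23, 27} → MIN(plays)=2822

blues | 652 ; classical | 4594 ; rap | 2715 ; rock | 2822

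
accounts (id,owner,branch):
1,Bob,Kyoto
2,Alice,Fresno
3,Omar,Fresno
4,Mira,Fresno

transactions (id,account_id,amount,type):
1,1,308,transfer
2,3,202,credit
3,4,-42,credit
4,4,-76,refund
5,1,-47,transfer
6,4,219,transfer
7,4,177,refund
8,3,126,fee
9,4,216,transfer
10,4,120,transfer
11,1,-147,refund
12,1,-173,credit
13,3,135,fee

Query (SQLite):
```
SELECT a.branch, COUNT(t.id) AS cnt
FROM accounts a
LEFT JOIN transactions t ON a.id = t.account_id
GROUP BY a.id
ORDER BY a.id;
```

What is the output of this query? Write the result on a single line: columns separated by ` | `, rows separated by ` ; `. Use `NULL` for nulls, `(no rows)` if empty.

Kyoto | 4 ; Fresno | 0 ; Fresno | 3 ; Fresno | 6

LEFT JOIN keeps every accounts row; unmatched ones get NULL for transactions columns.
Group by accounts.id and compute COUNT(t.id). COUNT(col) of an all-NULL group is 0.
  1: ids {1, 5, 11, 12} → COUNT(t.id)=4
  2: ids {—} → COUNT(t.id)=0
  3: ids {2, 8, 13} → COUNT(t.id)=3
  4: ids {3, 4, 6, 7, 9, 10} → COUNT(t.id)=6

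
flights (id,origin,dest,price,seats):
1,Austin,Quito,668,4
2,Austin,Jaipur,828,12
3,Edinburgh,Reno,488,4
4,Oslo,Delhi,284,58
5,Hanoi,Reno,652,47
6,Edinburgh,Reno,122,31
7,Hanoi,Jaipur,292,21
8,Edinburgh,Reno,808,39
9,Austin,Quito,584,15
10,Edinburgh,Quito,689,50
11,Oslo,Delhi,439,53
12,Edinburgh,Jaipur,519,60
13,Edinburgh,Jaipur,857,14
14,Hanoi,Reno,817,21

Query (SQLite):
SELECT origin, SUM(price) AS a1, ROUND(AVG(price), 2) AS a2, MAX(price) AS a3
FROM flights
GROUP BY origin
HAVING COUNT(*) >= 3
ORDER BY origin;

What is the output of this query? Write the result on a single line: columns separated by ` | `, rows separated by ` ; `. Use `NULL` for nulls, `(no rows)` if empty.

Group flights by origin.
Per group compute: SUM(price), ROUND(AVG(price), 2), MAX(price).
HAVING: drop groups with fewer than 3 rows.
  Austin: ids {1, 2, 9} → SUM(price)=2080, ROUND(AVG(price), 2)=693.33, MAX(price)=828
  Edinburgh: ids {3, 6, 8, 10, 12, 13} → SUM(price)=3483, ROUND(AVG(price), 2)=580.5, MAX(price)=857
  Hanoi: ids {5, 7, 14} → SUM(price)=1761, ROUND(AVG(price), 2)=587, MAX(price)=817
  Oslo: ids {4, 11} → SUM(price)=723, ROUND(AVG(price), 2)=361.5, MAX(price)=439

Austin | 2080 | 693.33 | 828 ; Edinburgh | 3483 | 580.5 | 857 ; Hanoi | 1761 | 587 | 817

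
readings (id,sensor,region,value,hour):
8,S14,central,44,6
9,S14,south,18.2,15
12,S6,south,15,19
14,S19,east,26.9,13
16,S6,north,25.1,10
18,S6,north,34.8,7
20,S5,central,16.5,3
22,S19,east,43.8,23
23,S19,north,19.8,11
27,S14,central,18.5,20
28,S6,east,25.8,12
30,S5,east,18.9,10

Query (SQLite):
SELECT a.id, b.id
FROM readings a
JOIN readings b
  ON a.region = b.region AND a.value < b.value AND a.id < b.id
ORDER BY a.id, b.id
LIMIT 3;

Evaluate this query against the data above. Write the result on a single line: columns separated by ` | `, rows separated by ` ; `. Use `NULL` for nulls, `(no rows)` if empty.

14 | 22 ; 16 | 18 ; 20 | 27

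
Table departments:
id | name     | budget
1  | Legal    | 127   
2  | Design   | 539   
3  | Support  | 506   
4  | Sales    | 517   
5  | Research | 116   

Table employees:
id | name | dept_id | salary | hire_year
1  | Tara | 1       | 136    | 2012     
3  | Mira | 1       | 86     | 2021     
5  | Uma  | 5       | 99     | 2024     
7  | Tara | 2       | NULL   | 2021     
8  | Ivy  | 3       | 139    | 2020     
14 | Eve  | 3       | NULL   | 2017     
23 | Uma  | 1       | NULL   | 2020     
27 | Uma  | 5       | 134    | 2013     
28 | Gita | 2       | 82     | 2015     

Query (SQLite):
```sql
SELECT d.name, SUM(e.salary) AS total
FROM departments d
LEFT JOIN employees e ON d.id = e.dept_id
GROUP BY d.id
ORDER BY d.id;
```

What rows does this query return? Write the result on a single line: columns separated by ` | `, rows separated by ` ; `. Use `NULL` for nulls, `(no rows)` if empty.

Legal | 222 ; Design | 82 ; Support | 139 ; Sales | NULL ; Research | 233

LEFT JOIN keeps every departments row; unmatched ones get NULL for employees columns.
Group by departments.id and compute SUM(e.salary). SUM over an all-NULL group is NULL.
  1: ids {1, 3, 23} → SUM(e.salary)=222
  2: ids {7, 28} → SUM(e.salary)=82
  3: ids {8, 14} → SUM(e.salary)=139
  4: ids {—} → SUM(e.salary)=NULL
  5: ids {5, 27} → SUM(e.salary)=233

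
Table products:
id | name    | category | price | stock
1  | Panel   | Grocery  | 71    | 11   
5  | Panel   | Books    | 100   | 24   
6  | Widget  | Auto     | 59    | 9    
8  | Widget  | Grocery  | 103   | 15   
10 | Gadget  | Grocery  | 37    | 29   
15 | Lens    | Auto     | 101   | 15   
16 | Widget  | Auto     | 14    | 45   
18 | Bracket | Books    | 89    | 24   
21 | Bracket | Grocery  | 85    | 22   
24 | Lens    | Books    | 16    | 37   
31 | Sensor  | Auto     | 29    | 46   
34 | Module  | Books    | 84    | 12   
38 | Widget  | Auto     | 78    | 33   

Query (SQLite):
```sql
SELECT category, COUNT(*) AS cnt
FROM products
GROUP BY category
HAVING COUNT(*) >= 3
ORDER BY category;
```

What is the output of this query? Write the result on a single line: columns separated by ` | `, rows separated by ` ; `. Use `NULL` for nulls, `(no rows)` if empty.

Auto | 5 ; Books | 4 ; Grocery | 4

Partition products by category; compute COUNT(*) within each group.
HAVING: keep groups with count ≥ 3.
  Auto: ids {6, 15, 16, 31, 38} → COUNT(*)=5
  Books: ids {5, 18, 24, 34} → COUNT(*)=4
  Grocery: ids {1, 8, 10, 21} → COUNT(*)=4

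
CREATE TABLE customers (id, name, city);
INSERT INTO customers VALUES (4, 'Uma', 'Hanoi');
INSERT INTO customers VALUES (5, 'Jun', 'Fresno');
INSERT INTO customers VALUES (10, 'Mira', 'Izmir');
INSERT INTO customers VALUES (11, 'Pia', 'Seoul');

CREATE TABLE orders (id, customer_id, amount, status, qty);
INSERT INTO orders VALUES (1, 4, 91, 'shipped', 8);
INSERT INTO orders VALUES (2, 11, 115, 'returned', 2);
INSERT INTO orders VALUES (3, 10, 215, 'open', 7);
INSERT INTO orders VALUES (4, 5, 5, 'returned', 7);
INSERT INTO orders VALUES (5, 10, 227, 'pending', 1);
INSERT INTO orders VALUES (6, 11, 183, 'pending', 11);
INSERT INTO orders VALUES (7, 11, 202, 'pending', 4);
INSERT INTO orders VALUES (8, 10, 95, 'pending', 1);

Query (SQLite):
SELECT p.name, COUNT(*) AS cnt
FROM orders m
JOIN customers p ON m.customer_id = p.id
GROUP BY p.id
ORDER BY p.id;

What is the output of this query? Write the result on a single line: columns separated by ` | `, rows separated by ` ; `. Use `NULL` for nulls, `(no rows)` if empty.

Uma | 1 ; Jun | 1 ; Mira | 3 ; Pia | 3

Join each orders row to its customers via customer_id.
Group joined rows by customers.id; compute COUNT(*) per group.
  4: ids {1} → COUNT(*)=1
  5: ids {4} → COUNT(*)=1
  10: ids {3, 5, 8} → COUNT(*)=3
  11: ids {2, 6, 7} → COUNT(*)=3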